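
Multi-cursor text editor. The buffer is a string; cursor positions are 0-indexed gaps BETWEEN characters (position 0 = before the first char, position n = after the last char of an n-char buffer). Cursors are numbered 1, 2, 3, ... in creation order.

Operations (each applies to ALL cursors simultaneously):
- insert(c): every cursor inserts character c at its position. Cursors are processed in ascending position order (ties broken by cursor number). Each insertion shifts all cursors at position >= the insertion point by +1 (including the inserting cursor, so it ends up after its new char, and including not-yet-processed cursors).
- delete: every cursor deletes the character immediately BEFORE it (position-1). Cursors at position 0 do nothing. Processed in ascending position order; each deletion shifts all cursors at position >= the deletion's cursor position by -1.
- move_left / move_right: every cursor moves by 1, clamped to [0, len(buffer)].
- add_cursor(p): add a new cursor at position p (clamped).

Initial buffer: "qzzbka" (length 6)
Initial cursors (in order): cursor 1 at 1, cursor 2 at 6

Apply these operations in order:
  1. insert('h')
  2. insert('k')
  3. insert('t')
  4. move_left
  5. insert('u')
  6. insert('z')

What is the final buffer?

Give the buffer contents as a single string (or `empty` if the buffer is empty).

Answer: qhkuztzzbkahkuzt

Derivation:
After op 1 (insert('h')): buffer="qhzzbkah" (len 8), cursors c1@2 c2@8, authorship .1.....2
After op 2 (insert('k')): buffer="qhkzzbkahk" (len 10), cursors c1@3 c2@10, authorship .11.....22
After op 3 (insert('t')): buffer="qhktzzbkahkt" (len 12), cursors c1@4 c2@12, authorship .111.....222
After op 4 (move_left): buffer="qhktzzbkahkt" (len 12), cursors c1@3 c2@11, authorship .111.....222
After op 5 (insert('u')): buffer="qhkutzzbkahkut" (len 14), cursors c1@4 c2@13, authorship .1111.....2222
After op 6 (insert('z')): buffer="qhkuztzzbkahkuzt" (len 16), cursors c1@5 c2@15, authorship .11111.....22222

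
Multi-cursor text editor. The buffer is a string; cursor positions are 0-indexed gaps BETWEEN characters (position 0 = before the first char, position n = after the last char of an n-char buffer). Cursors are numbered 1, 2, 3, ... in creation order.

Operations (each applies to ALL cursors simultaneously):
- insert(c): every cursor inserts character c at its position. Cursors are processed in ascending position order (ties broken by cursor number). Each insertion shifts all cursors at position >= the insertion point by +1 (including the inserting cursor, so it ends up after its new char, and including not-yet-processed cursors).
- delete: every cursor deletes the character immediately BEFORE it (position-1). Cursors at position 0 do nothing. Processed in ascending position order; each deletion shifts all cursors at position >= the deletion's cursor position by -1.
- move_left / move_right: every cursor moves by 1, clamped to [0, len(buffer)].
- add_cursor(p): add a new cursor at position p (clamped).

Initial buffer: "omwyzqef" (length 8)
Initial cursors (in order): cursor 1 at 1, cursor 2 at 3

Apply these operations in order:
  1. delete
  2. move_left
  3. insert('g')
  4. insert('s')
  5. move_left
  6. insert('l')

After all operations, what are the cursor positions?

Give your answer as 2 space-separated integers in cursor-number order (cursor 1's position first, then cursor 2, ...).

Answer: 5 5

Derivation:
After op 1 (delete): buffer="myzqef" (len 6), cursors c1@0 c2@1, authorship ......
After op 2 (move_left): buffer="myzqef" (len 6), cursors c1@0 c2@0, authorship ......
After op 3 (insert('g')): buffer="ggmyzqef" (len 8), cursors c1@2 c2@2, authorship 12......
After op 4 (insert('s')): buffer="ggssmyzqef" (len 10), cursors c1@4 c2@4, authorship 1212......
After op 5 (move_left): buffer="ggssmyzqef" (len 10), cursors c1@3 c2@3, authorship 1212......
After op 6 (insert('l')): buffer="ggsllsmyzqef" (len 12), cursors c1@5 c2@5, authorship 121122......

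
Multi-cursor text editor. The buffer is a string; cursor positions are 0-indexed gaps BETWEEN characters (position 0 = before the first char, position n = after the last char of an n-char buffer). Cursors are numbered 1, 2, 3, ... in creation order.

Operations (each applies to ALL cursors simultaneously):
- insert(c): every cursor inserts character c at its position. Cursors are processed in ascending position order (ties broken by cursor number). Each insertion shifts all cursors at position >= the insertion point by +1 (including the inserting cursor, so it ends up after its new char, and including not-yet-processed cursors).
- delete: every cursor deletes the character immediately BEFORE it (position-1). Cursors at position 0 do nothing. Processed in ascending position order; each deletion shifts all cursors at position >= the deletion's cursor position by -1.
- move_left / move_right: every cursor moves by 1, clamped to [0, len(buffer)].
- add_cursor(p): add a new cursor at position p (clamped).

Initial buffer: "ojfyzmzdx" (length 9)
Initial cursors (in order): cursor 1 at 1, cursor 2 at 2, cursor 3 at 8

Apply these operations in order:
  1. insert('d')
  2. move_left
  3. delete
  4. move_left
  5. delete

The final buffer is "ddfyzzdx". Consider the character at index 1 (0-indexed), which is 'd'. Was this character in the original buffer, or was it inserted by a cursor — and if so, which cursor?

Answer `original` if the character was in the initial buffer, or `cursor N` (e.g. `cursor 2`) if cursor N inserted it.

Answer: cursor 2

Derivation:
After op 1 (insert('d')): buffer="odjdfyzmzddx" (len 12), cursors c1@2 c2@4 c3@11, authorship .1.2......3.
After op 2 (move_left): buffer="odjdfyzmzddx" (len 12), cursors c1@1 c2@3 c3@10, authorship .1.2......3.
After op 3 (delete): buffer="ddfyzmzdx" (len 9), cursors c1@0 c2@1 c3@7, authorship 12.....3.
After op 4 (move_left): buffer="ddfyzmzdx" (len 9), cursors c1@0 c2@0 c3@6, authorship 12.....3.
After op 5 (delete): buffer="ddfyzzdx" (len 8), cursors c1@0 c2@0 c3@5, authorship 12....3.
Authorship (.=original, N=cursor N): 1 2 . . . . 3 .
Index 1: author = 2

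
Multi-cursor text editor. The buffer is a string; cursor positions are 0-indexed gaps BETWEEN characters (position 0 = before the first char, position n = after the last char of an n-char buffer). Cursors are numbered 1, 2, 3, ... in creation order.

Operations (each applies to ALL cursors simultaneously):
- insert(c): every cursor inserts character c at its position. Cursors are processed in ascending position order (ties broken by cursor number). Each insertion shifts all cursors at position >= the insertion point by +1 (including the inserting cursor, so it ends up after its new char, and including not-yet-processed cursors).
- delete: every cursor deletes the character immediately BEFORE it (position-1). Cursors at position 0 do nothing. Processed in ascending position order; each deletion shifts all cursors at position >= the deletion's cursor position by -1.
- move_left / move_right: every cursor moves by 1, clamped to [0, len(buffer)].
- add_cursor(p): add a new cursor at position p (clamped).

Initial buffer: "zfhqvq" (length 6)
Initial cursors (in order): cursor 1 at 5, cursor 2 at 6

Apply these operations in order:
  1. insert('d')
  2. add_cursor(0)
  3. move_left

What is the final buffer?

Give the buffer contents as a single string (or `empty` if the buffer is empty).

Answer: zfhqvdqd

Derivation:
After op 1 (insert('d')): buffer="zfhqvdqd" (len 8), cursors c1@6 c2@8, authorship .....1.2
After op 2 (add_cursor(0)): buffer="zfhqvdqd" (len 8), cursors c3@0 c1@6 c2@8, authorship .....1.2
After op 3 (move_left): buffer="zfhqvdqd" (len 8), cursors c3@0 c1@5 c2@7, authorship .....1.2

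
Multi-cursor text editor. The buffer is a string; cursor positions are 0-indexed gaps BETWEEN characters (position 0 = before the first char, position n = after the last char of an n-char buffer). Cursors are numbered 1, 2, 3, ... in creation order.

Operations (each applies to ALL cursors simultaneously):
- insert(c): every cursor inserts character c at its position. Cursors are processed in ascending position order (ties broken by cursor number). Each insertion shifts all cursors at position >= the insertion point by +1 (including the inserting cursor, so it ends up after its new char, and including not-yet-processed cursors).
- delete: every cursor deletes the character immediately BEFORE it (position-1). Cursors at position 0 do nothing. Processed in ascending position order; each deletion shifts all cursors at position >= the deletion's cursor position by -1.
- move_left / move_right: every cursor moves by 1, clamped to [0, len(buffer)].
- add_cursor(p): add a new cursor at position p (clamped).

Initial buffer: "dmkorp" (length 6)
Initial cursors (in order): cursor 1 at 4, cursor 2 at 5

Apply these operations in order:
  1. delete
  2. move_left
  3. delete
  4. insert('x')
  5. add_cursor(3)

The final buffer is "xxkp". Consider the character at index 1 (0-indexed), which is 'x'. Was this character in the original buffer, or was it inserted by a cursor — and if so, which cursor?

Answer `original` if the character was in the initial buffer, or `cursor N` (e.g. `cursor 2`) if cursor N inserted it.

Answer: cursor 2

Derivation:
After op 1 (delete): buffer="dmkp" (len 4), cursors c1@3 c2@3, authorship ....
After op 2 (move_left): buffer="dmkp" (len 4), cursors c1@2 c2@2, authorship ....
After op 3 (delete): buffer="kp" (len 2), cursors c1@0 c2@0, authorship ..
After op 4 (insert('x')): buffer="xxkp" (len 4), cursors c1@2 c2@2, authorship 12..
After op 5 (add_cursor(3)): buffer="xxkp" (len 4), cursors c1@2 c2@2 c3@3, authorship 12..
Authorship (.=original, N=cursor N): 1 2 . .
Index 1: author = 2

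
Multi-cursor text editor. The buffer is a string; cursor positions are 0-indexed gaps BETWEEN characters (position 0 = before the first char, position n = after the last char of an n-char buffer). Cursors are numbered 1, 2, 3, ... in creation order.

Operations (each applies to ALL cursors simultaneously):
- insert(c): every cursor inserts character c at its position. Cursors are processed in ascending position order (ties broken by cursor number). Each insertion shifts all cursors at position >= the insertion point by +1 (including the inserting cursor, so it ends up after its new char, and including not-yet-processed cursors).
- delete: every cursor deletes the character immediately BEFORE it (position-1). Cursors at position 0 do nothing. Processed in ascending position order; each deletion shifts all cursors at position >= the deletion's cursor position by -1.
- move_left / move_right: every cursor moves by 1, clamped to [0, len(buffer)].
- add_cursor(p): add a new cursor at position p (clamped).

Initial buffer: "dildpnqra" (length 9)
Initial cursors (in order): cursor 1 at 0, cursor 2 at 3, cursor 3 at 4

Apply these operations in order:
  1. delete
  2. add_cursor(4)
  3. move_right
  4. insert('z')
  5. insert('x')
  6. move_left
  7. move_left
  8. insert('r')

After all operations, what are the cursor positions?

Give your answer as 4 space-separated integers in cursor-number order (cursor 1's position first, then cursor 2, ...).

Answer: 2 10 10 15

Derivation:
After op 1 (delete): buffer="dipnqra" (len 7), cursors c1@0 c2@2 c3@2, authorship .......
After op 2 (add_cursor(4)): buffer="dipnqra" (len 7), cursors c1@0 c2@2 c3@2 c4@4, authorship .......
After op 3 (move_right): buffer="dipnqra" (len 7), cursors c1@1 c2@3 c3@3 c4@5, authorship .......
After op 4 (insert('z')): buffer="dzipzznqzra" (len 11), cursors c1@2 c2@6 c3@6 c4@9, authorship .1..23..4..
After op 5 (insert('x')): buffer="dzxipzzxxnqzxra" (len 15), cursors c1@3 c2@9 c3@9 c4@13, authorship .11..2323..44..
After op 6 (move_left): buffer="dzxipzzxxnqzxra" (len 15), cursors c1@2 c2@8 c3@8 c4@12, authorship .11..2323..44..
After op 7 (move_left): buffer="dzxipzzxxnqzxra" (len 15), cursors c1@1 c2@7 c3@7 c4@11, authorship .11..2323..44..
After op 8 (insert('r')): buffer="drzxipzzrrxxnqrzxra" (len 19), cursors c1@2 c2@10 c3@10 c4@15, authorship .111..232323..444..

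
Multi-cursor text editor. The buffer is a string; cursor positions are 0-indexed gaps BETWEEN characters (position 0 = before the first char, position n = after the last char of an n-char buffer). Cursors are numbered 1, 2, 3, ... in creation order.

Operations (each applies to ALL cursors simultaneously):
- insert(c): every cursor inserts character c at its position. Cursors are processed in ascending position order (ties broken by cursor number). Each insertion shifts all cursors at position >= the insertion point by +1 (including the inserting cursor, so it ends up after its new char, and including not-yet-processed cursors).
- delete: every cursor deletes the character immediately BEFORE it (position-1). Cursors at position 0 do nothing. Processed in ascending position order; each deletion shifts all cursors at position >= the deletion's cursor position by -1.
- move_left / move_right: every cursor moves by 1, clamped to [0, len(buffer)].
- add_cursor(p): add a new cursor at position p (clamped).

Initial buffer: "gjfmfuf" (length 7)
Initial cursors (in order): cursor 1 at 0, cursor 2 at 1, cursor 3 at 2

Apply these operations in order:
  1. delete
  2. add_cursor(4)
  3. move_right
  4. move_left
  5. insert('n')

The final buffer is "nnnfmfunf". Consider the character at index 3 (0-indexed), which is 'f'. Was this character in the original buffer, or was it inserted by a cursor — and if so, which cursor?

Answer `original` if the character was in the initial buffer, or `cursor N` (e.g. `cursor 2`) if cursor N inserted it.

Answer: original

Derivation:
After op 1 (delete): buffer="fmfuf" (len 5), cursors c1@0 c2@0 c3@0, authorship .....
After op 2 (add_cursor(4)): buffer="fmfuf" (len 5), cursors c1@0 c2@0 c3@0 c4@4, authorship .....
After op 3 (move_right): buffer="fmfuf" (len 5), cursors c1@1 c2@1 c3@1 c4@5, authorship .....
After op 4 (move_left): buffer="fmfuf" (len 5), cursors c1@0 c2@0 c3@0 c4@4, authorship .....
After op 5 (insert('n')): buffer="nnnfmfunf" (len 9), cursors c1@3 c2@3 c3@3 c4@8, authorship 123....4.
Authorship (.=original, N=cursor N): 1 2 3 . . . . 4 .
Index 3: author = original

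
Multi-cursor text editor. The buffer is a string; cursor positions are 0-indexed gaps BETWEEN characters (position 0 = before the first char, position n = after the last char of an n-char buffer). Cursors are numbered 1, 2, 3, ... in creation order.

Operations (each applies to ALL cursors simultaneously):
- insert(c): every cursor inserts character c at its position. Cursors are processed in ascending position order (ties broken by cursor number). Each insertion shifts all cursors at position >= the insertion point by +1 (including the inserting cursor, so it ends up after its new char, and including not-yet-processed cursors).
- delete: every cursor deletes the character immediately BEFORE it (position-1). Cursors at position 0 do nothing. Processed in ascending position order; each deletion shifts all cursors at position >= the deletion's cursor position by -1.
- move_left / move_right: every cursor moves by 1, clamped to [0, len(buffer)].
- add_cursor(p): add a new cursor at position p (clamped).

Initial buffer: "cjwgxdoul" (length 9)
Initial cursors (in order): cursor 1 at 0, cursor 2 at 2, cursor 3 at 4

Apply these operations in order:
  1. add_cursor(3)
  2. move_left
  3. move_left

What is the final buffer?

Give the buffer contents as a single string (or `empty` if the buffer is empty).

After op 1 (add_cursor(3)): buffer="cjwgxdoul" (len 9), cursors c1@0 c2@2 c4@3 c3@4, authorship .........
After op 2 (move_left): buffer="cjwgxdoul" (len 9), cursors c1@0 c2@1 c4@2 c3@3, authorship .........
After op 3 (move_left): buffer="cjwgxdoul" (len 9), cursors c1@0 c2@0 c4@1 c3@2, authorship .........

Answer: cjwgxdoul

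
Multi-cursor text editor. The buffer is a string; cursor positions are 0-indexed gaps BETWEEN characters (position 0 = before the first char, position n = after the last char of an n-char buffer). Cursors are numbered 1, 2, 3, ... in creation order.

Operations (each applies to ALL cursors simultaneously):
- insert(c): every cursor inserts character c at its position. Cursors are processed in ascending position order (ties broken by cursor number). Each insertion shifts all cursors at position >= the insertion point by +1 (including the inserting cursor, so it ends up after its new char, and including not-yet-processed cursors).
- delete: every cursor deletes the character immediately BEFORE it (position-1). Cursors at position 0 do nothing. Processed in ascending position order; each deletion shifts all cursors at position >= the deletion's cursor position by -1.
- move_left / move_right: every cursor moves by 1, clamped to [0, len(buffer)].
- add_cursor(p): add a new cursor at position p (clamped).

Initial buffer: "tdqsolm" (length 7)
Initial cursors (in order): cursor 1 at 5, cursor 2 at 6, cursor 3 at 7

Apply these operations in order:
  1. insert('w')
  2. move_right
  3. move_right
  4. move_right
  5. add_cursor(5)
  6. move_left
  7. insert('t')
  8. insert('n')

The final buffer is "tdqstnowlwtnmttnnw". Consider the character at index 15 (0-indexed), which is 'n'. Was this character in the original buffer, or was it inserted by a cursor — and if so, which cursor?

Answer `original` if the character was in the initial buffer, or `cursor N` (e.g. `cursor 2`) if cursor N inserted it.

After op 1 (insert('w')): buffer="tdqsowlwmw" (len 10), cursors c1@6 c2@8 c3@10, authorship .....1.2.3
After op 2 (move_right): buffer="tdqsowlwmw" (len 10), cursors c1@7 c2@9 c3@10, authorship .....1.2.3
After op 3 (move_right): buffer="tdqsowlwmw" (len 10), cursors c1@8 c2@10 c3@10, authorship .....1.2.3
After op 4 (move_right): buffer="tdqsowlwmw" (len 10), cursors c1@9 c2@10 c3@10, authorship .....1.2.3
After op 5 (add_cursor(5)): buffer="tdqsowlwmw" (len 10), cursors c4@5 c1@9 c2@10 c3@10, authorship .....1.2.3
After op 6 (move_left): buffer="tdqsowlwmw" (len 10), cursors c4@4 c1@8 c2@9 c3@9, authorship .....1.2.3
After op 7 (insert('t')): buffer="tdqstowlwtmttw" (len 14), cursors c4@5 c1@10 c2@13 c3@13, authorship ....4.1.21.233
After op 8 (insert('n')): buffer="tdqstnowlwtnmttnnw" (len 18), cursors c4@6 c1@12 c2@17 c3@17, authorship ....44.1.211.23233
Authorship (.=original, N=cursor N): . . . . 4 4 . 1 . 2 1 1 . 2 3 2 3 3
Index 15: author = 2

Answer: cursor 2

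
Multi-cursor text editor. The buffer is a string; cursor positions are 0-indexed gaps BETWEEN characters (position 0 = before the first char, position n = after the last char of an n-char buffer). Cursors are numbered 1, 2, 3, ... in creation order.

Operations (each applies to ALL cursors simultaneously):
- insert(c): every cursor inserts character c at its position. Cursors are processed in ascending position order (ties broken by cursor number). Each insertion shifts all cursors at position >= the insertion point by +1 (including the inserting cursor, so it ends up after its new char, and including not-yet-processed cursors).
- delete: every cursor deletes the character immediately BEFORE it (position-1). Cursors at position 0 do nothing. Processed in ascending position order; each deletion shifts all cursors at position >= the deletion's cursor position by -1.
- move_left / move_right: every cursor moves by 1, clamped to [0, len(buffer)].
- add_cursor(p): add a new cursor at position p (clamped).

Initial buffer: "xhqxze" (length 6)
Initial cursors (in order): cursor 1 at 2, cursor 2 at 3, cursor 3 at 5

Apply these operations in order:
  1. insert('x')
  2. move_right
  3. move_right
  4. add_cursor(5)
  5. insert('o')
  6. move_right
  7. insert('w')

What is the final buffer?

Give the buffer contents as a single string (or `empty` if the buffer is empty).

After op 1 (insert('x')): buffer="xhxqxxzxe" (len 9), cursors c1@3 c2@5 c3@8, authorship ..1.2..3.
After op 2 (move_right): buffer="xhxqxxzxe" (len 9), cursors c1@4 c2@6 c3@9, authorship ..1.2..3.
After op 3 (move_right): buffer="xhxqxxzxe" (len 9), cursors c1@5 c2@7 c3@9, authorship ..1.2..3.
After op 4 (add_cursor(5)): buffer="xhxqxxzxe" (len 9), cursors c1@5 c4@5 c2@7 c3@9, authorship ..1.2..3.
After op 5 (insert('o')): buffer="xhxqxooxzoxeo" (len 13), cursors c1@7 c4@7 c2@10 c3@13, authorship ..1.214..23.3
After op 6 (move_right): buffer="xhxqxooxzoxeo" (len 13), cursors c1@8 c4@8 c2@11 c3@13, authorship ..1.214..23.3
After op 7 (insert('w')): buffer="xhxqxooxwwzoxweow" (len 17), cursors c1@10 c4@10 c2@14 c3@17, authorship ..1.214.14.232.33

Answer: xhxqxooxwwzoxweow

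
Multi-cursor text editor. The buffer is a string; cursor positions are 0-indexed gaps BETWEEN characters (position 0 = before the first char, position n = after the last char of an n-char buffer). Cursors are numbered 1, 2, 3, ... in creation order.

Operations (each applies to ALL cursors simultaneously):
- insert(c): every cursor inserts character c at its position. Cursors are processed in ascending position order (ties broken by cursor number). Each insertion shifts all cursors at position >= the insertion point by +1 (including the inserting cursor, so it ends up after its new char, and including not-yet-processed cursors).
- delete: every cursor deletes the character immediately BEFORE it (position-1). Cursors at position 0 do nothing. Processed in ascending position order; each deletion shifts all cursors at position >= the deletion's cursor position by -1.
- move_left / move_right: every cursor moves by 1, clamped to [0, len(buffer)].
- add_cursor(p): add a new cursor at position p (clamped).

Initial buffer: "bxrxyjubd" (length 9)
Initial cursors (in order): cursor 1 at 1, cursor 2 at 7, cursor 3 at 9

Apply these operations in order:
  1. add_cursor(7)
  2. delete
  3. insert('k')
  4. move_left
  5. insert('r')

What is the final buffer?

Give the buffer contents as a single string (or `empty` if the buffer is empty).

Answer: rkxrxykrrkbrk

Derivation:
After op 1 (add_cursor(7)): buffer="bxrxyjubd" (len 9), cursors c1@1 c2@7 c4@7 c3@9, authorship .........
After op 2 (delete): buffer="xrxyb" (len 5), cursors c1@0 c2@4 c4@4 c3@5, authorship .....
After op 3 (insert('k')): buffer="kxrxykkbk" (len 9), cursors c1@1 c2@7 c4@7 c3@9, authorship 1....24.3
After op 4 (move_left): buffer="kxrxykkbk" (len 9), cursors c1@0 c2@6 c4@6 c3@8, authorship 1....24.3
After op 5 (insert('r')): buffer="rkxrxykrrkbrk" (len 13), cursors c1@1 c2@9 c4@9 c3@12, authorship 11....2244.33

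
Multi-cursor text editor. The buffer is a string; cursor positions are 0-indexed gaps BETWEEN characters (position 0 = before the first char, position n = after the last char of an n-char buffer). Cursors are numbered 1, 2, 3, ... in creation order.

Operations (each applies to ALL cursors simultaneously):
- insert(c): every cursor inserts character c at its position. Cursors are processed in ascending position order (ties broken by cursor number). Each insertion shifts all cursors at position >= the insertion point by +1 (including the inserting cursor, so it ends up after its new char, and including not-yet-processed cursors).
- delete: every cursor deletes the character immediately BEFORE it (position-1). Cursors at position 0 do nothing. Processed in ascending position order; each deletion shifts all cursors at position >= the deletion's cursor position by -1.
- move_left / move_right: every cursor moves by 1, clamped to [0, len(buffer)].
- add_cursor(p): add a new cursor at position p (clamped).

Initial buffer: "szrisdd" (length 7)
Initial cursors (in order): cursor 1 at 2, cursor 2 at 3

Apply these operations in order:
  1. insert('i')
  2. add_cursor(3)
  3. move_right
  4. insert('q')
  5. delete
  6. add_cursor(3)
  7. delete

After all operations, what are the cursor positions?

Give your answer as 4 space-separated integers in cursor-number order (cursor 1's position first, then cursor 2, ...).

Answer: 1 2 1 1

Derivation:
After op 1 (insert('i')): buffer="sziriisdd" (len 9), cursors c1@3 c2@5, authorship ..1.2....
After op 2 (add_cursor(3)): buffer="sziriisdd" (len 9), cursors c1@3 c3@3 c2@5, authorship ..1.2....
After op 3 (move_right): buffer="sziriisdd" (len 9), cursors c1@4 c3@4 c2@6, authorship ..1.2....
After op 4 (insert('q')): buffer="szirqqiiqsdd" (len 12), cursors c1@6 c3@6 c2@9, authorship ..1.132.2...
After op 5 (delete): buffer="sziriisdd" (len 9), cursors c1@4 c3@4 c2@6, authorship ..1.2....
After op 6 (add_cursor(3)): buffer="sziriisdd" (len 9), cursors c4@3 c1@4 c3@4 c2@6, authorship ..1.2....
After op 7 (delete): buffer="sisdd" (len 5), cursors c1@1 c3@1 c4@1 c2@2, authorship .2...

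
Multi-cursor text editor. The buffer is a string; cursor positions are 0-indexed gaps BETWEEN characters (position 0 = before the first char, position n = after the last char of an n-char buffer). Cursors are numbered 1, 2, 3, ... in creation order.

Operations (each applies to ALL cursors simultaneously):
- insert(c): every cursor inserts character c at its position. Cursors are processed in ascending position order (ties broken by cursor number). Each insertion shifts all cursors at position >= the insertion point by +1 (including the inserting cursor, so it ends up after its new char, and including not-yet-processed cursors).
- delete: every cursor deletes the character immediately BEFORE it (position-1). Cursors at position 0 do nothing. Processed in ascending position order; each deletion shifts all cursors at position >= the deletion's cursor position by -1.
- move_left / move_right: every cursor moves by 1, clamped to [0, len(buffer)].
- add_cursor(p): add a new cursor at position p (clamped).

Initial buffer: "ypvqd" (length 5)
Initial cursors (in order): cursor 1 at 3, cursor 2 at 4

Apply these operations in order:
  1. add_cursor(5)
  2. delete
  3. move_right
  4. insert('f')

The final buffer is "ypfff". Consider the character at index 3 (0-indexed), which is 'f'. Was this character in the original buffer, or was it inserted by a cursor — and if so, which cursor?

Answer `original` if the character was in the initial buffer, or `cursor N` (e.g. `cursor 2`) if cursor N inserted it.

Answer: cursor 2

Derivation:
After op 1 (add_cursor(5)): buffer="ypvqd" (len 5), cursors c1@3 c2@4 c3@5, authorship .....
After op 2 (delete): buffer="yp" (len 2), cursors c1@2 c2@2 c3@2, authorship ..
After op 3 (move_right): buffer="yp" (len 2), cursors c1@2 c2@2 c3@2, authorship ..
After op 4 (insert('f')): buffer="ypfff" (len 5), cursors c1@5 c2@5 c3@5, authorship ..123
Authorship (.=original, N=cursor N): . . 1 2 3
Index 3: author = 2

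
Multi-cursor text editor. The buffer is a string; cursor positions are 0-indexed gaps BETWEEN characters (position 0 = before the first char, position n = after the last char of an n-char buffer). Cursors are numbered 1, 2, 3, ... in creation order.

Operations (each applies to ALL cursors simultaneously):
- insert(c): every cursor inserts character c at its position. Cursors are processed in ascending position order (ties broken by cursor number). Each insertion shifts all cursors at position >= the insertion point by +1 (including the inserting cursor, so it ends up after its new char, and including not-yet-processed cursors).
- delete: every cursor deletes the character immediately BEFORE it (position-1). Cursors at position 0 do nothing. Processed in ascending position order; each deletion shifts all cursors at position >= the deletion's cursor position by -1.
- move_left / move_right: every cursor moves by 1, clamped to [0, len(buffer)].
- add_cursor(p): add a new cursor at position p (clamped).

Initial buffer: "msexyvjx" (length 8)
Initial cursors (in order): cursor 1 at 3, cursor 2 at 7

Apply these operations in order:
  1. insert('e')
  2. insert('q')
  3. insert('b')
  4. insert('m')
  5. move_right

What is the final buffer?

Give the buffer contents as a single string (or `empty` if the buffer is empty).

Answer: mseeqbmxyvjeqbmx

Derivation:
After op 1 (insert('e')): buffer="mseexyvjex" (len 10), cursors c1@4 c2@9, authorship ...1....2.
After op 2 (insert('q')): buffer="mseeqxyvjeqx" (len 12), cursors c1@5 c2@11, authorship ...11....22.
After op 3 (insert('b')): buffer="mseeqbxyvjeqbx" (len 14), cursors c1@6 c2@13, authorship ...111....222.
After op 4 (insert('m')): buffer="mseeqbmxyvjeqbmx" (len 16), cursors c1@7 c2@15, authorship ...1111....2222.
After op 5 (move_right): buffer="mseeqbmxyvjeqbmx" (len 16), cursors c1@8 c2@16, authorship ...1111....2222.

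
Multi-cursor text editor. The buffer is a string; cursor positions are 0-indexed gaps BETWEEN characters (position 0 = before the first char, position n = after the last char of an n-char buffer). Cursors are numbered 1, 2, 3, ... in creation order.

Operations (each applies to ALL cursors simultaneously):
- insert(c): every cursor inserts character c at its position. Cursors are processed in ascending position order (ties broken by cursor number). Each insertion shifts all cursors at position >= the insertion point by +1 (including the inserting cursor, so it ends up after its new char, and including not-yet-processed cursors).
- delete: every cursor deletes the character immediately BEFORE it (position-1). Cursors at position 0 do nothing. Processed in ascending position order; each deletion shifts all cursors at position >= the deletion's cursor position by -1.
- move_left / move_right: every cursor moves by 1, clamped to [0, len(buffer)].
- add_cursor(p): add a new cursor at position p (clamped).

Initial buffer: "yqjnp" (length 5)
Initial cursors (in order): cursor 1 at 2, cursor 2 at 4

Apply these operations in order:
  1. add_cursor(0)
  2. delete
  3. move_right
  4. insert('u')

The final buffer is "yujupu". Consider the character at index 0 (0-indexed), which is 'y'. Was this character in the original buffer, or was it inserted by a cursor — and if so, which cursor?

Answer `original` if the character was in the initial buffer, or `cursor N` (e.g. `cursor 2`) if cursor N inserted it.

After op 1 (add_cursor(0)): buffer="yqjnp" (len 5), cursors c3@0 c1@2 c2@4, authorship .....
After op 2 (delete): buffer="yjp" (len 3), cursors c3@0 c1@1 c2@2, authorship ...
After op 3 (move_right): buffer="yjp" (len 3), cursors c3@1 c1@2 c2@3, authorship ...
After op 4 (insert('u')): buffer="yujupu" (len 6), cursors c3@2 c1@4 c2@6, authorship .3.1.2
Authorship (.=original, N=cursor N): . 3 . 1 . 2
Index 0: author = original

Answer: original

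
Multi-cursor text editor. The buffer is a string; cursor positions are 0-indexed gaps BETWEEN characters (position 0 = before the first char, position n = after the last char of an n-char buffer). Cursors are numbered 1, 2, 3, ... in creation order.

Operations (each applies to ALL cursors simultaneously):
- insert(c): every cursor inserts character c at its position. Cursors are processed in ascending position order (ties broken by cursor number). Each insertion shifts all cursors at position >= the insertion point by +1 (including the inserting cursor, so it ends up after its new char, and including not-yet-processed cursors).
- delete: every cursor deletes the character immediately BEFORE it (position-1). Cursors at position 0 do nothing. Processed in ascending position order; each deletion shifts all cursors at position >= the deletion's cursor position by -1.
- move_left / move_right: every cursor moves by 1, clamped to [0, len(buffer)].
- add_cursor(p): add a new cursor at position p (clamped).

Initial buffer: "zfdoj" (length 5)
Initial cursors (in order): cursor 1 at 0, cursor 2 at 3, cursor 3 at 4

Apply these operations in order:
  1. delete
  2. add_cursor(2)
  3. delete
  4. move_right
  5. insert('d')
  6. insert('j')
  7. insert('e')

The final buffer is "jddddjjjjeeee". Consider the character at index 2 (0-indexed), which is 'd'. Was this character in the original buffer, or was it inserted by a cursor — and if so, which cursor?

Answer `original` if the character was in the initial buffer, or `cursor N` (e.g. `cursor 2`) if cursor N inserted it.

Answer: cursor 2

Derivation:
After op 1 (delete): buffer="zfj" (len 3), cursors c1@0 c2@2 c3@2, authorship ...
After op 2 (add_cursor(2)): buffer="zfj" (len 3), cursors c1@0 c2@2 c3@2 c4@2, authorship ...
After op 3 (delete): buffer="j" (len 1), cursors c1@0 c2@0 c3@0 c4@0, authorship .
After op 4 (move_right): buffer="j" (len 1), cursors c1@1 c2@1 c3@1 c4@1, authorship .
After op 5 (insert('d')): buffer="jdddd" (len 5), cursors c1@5 c2@5 c3@5 c4@5, authorship .1234
After op 6 (insert('j')): buffer="jddddjjjj" (len 9), cursors c1@9 c2@9 c3@9 c4@9, authorship .12341234
After op 7 (insert('e')): buffer="jddddjjjjeeee" (len 13), cursors c1@13 c2@13 c3@13 c4@13, authorship .123412341234
Authorship (.=original, N=cursor N): . 1 2 3 4 1 2 3 4 1 2 3 4
Index 2: author = 2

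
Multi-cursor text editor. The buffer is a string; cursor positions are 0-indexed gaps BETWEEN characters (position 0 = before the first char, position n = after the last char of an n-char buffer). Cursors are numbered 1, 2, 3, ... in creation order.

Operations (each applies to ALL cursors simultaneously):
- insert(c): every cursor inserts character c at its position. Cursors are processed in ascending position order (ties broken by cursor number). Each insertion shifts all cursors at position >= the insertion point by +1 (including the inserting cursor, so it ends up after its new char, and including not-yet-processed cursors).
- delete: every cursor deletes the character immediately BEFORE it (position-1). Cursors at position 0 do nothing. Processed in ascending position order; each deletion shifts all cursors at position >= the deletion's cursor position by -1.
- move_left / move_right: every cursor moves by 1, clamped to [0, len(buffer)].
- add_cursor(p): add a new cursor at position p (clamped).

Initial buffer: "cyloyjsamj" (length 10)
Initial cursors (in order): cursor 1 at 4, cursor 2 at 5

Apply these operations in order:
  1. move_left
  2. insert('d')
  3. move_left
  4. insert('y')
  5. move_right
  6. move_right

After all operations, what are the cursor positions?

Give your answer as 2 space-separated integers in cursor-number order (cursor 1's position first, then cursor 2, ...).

After op 1 (move_left): buffer="cyloyjsamj" (len 10), cursors c1@3 c2@4, authorship ..........
After op 2 (insert('d')): buffer="cyldodyjsamj" (len 12), cursors c1@4 c2@6, authorship ...1.2......
After op 3 (move_left): buffer="cyldodyjsamj" (len 12), cursors c1@3 c2@5, authorship ...1.2......
After op 4 (insert('y')): buffer="cylydoydyjsamj" (len 14), cursors c1@4 c2@7, authorship ...11.22......
After op 5 (move_right): buffer="cylydoydyjsamj" (len 14), cursors c1@5 c2@8, authorship ...11.22......
After op 6 (move_right): buffer="cylydoydyjsamj" (len 14), cursors c1@6 c2@9, authorship ...11.22......

Answer: 6 9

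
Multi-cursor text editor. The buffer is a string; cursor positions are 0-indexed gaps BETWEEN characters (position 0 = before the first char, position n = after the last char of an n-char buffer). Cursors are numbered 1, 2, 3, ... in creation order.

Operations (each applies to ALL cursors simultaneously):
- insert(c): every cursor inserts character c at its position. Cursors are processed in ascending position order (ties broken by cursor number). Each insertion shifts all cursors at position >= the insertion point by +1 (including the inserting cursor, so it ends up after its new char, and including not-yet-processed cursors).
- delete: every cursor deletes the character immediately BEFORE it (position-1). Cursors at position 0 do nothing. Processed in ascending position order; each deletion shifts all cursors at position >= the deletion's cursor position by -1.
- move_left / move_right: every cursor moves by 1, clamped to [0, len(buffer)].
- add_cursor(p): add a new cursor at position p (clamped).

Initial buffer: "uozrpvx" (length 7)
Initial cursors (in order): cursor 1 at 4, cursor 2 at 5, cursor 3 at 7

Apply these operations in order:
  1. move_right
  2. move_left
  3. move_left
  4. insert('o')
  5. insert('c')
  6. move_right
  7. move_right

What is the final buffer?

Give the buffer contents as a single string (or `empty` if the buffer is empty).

After op 1 (move_right): buffer="uozrpvx" (len 7), cursors c1@5 c2@6 c3@7, authorship .......
After op 2 (move_left): buffer="uozrpvx" (len 7), cursors c1@4 c2@5 c3@6, authorship .......
After op 3 (move_left): buffer="uozrpvx" (len 7), cursors c1@3 c2@4 c3@5, authorship .......
After op 4 (insert('o')): buffer="uozoropovx" (len 10), cursors c1@4 c2@6 c3@8, authorship ...1.2.3..
After op 5 (insert('c')): buffer="uozocrocpocvx" (len 13), cursors c1@5 c2@8 c3@11, authorship ...11.22.33..
After op 6 (move_right): buffer="uozocrocpocvx" (len 13), cursors c1@6 c2@9 c3@12, authorship ...11.22.33..
After op 7 (move_right): buffer="uozocrocpocvx" (len 13), cursors c1@7 c2@10 c3@13, authorship ...11.22.33..

Answer: uozocrocpocvx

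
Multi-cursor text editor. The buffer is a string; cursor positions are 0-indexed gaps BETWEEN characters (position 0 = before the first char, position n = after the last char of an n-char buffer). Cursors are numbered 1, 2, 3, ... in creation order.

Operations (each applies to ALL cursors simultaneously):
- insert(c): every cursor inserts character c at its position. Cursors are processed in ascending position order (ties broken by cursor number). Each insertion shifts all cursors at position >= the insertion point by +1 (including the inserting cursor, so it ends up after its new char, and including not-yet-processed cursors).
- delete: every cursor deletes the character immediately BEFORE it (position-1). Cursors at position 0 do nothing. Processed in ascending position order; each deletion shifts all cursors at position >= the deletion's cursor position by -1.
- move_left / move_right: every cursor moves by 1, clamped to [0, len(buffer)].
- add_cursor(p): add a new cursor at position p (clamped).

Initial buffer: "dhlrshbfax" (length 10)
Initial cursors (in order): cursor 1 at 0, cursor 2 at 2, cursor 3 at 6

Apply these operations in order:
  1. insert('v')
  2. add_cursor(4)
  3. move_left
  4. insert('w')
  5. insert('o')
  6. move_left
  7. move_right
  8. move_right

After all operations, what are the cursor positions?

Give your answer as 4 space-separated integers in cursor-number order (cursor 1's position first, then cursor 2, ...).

Answer: 3 10 17 10

Derivation:
After op 1 (insert('v')): buffer="vdhvlrshvbfax" (len 13), cursors c1@1 c2@4 c3@9, authorship 1..2....3....
After op 2 (add_cursor(4)): buffer="vdhvlrshvbfax" (len 13), cursors c1@1 c2@4 c4@4 c3@9, authorship 1..2....3....
After op 3 (move_left): buffer="vdhvlrshvbfax" (len 13), cursors c1@0 c2@3 c4@3 c3@8, authorship 1..2....3....
After op 4 (insert('w')): buffer="wvdhwwvlrshwvbfax" (len 17), cursors c1@1 c2@6 c4@6 c3@12, authorship 11..242....33....
After op 5 (insert('o')): buffer="wovdhwwoovlrshwovbfax" (len 21), cursors c1@2 c2@9 c4@9 c3@16, authorship 111..24242....333....
After op 6 (move_left): buffer="wovdhwwoovlrshwovbfax" (len 21), cursors c1@1 c2@8 c4@8 c3@15, authorship 111..24242....333....
After op 7 (move_right): buffer="wovdhwwoovlrshwovbfax" (len 21), cursors c1@2 c2@9 c4@9 c3@16, authorship 111..24242....333....
After op 8 (move_right): buffer="wovdhwwoovlrshwovbfax" (len 21), cursors c1@3 c2@10 c4@10 c3@17, authorship 111..24242....333....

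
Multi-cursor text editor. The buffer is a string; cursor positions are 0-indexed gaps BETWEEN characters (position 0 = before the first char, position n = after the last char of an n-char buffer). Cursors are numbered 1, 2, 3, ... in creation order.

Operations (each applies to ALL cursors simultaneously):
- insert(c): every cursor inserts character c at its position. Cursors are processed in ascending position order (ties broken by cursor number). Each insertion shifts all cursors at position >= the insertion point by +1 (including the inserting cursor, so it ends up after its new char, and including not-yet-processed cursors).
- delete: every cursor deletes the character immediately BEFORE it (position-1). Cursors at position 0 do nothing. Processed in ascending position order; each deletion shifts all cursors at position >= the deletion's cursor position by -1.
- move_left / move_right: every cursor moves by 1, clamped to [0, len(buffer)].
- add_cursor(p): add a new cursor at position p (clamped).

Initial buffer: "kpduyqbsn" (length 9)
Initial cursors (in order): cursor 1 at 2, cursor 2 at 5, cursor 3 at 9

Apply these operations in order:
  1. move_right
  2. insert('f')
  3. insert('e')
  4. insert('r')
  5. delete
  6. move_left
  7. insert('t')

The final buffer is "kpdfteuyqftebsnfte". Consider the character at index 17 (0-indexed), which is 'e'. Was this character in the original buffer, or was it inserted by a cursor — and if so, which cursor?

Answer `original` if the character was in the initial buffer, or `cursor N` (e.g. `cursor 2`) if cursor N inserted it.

After op 1 (move_right): buffer="kpduyqbsn" (len 9), cursors c1@3 c2@6 c3@9, authorship .........
After op 2 (insert('f')): buffer="kpdfuyqfbsnf" (len 12), cursors c1@4 c2@8 c3@12, authorship ...1...2...3
After op 3 (insert('e')): buffer="kpdfeuyqfebsnfe" (len 15), cursors c1@5 c2@10 c3@15, authorship ...11...22...33
After op 4 (insert('r')): buffer="kpdferuyqferbsnfer" (len 18), cursors c1@6 c2@12 c3@18, authorship ...111...222...333
After op 5 (delete): buffer="kpdfeuyqfebsnfe" (len 15), cursors c1@5 c2@10 c3@15, authorship ...11...22...33
After op 6 (move_left): buffer="kpdfeuyqfebsnfe" (len 15), cursors c1@4 c2@9 c3@14, authorship ...11...22...33
After op 7 (insert('t')): buffer="kpdfteuyqftebsnfte" (len 18), cursors c1@5 c2@11 c3@17, authorship ...111...222...333
Authorship (.=original, N=cursor N): . . . 1 1 1 . . . 2 2 2 . . . 3 3 3
Index 17: author = 3

Answer: cursor 3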